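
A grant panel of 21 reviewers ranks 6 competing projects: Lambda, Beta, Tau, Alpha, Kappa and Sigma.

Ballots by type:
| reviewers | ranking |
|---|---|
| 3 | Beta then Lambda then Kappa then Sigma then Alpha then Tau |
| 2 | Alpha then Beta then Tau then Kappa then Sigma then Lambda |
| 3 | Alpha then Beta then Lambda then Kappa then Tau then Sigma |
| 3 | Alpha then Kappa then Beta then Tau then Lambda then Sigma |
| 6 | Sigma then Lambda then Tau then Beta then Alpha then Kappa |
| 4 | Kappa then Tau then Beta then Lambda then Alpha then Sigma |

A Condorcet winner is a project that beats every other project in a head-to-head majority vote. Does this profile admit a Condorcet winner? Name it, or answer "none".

Check each pair by majority over 21 ballots:
Lambda–Beta: Beta 15–6.
Lambda vs Tau: Lambda wins 12–9.
Lambda–Alpha: Lambda 13–8.
Lambda vs Kappa: Lambda wins 12–9.
Lambda–Sigma: Lambda 13–8.
Beta vs Tau: Beta wins 11–10.
Beta vs Alpha: Beta, 13–8.
Beta vs Kappa: Beta, 14–7.
Beta vs Sigma: Beta, 15–6.
Tau vs Alpha: Alpha, 11–10.
Tau vs Kappa: Kappa, 13–8.
Tau vs Sigma: Tau wins 12–9.
Alpha vs Kappa: Alpha, 14–7.
Alpha vs Sigma: Alpha, 12–9.
Kappa vs Sigma: Kappa, 15–6.
Beta defeats every rival head-to-head and is the Condorcet winner.

Beta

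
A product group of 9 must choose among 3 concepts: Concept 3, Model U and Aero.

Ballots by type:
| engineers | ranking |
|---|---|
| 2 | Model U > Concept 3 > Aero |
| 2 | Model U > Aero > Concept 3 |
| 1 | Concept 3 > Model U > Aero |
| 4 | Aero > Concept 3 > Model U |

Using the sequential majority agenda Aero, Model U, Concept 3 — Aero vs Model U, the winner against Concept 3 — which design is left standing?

Concept 3

Round 1: Aero vs Model U — 4–5, Model U advances.
Round 2: Model U vs Concept 3 — 4–5, Concept 3 advances.
The agenda winner is Concept 3.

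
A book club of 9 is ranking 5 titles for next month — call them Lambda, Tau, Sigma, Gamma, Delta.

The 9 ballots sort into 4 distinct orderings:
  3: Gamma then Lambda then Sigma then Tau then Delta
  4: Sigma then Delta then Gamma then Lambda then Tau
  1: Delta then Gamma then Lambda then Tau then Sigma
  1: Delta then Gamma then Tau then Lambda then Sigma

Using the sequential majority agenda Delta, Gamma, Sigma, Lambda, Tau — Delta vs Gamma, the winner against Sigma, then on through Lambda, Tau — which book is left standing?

Round 1: Delta vs Gamma — 6–3, Delta advances.
Round 2: Delta vs Sigma — 2–7, Sigma advances.
Round 3: Sigma vs Lambda — 4–5, Lambda advances.
Round 4: Lambda vs Tau — 8–1, Lambda advances.
Lambda survives the agenda.

Lambda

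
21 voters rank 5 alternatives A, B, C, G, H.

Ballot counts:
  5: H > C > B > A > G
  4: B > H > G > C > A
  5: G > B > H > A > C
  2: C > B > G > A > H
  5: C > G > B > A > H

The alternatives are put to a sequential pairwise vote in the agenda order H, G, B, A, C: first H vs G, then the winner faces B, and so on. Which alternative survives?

Round 1: H vs G — 9–12, G advances.
Round 2: G vs B — 10–11, B advances.
Round 3: B vs A — 21–0, B advances.
Round 4: B vs C — 9–12, C advances.
C survives the agenda.

C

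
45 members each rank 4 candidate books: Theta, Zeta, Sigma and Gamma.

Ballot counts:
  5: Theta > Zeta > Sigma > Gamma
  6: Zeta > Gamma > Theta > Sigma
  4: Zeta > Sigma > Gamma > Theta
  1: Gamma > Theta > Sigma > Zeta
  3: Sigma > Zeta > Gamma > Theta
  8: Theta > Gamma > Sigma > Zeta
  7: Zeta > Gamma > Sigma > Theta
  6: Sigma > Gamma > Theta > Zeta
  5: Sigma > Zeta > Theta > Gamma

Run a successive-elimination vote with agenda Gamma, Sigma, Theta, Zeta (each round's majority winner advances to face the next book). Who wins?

Sigma

Round 1: Gamma vs Sigma — 22–23, Sigma advances.
Round 2: Sigma vs Theta — 25–20, Sigma advances.
Round 3: Sigma vs Zeta — 23–22, Sigma advances.
The agenda winner is Sigma.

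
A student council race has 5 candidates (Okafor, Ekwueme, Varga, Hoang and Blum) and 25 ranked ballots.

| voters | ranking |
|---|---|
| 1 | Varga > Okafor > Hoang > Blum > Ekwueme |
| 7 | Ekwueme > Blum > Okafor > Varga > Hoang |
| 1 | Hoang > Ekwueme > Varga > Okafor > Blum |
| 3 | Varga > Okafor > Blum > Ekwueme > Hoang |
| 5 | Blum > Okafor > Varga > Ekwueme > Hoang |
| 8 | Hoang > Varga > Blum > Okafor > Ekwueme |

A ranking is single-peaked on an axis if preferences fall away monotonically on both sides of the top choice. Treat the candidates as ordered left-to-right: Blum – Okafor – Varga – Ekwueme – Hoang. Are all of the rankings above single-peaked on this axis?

Axis positions: Blum=1, Okafor=2, Varga=3, Ekwueme=4, Hoang=5.
Ballot type 1: ranking walks positions 3-2-5-1-4; Hoang is ranked above Ekwueme even though Ekwueme lies between Hoang and the peak Varga on the axis — preferences dip and rise again. Not single-peaked.
Ballot type 2: ranking walks positions 4-1-2-3-5; Blum is ranked above Varga even though Varga lies between Blum and the peak Ekwueme on the axis — preferences dip and rise again. Not single-peaked.
Ballot type 3 (peak Hoang at position 5): ranking walks positions 5-4-3-2-1, expanding outward from the peak — single-peaked.
Ballot type 4 (peak Varga at position 3): ranking walks positions 3-2-1-4-5, expanding outward from the peak — single-peaked.
Ballot type 5 (peak Blum at position 1): ranking walks positions 1-2-3-4-5, expanding outward from the peak — single-peaked.
Ballot type 6: ranking walks positions 5-3-1-2-4; Varga is ranked above Ekwueme even though Ekwueme lies between Varga and the peak Hoang on the axis — preferences dip and rise again. Not single-peaked.
Ballot type 1 violates single-peakedness, so the profile is not single-peaked on this axis.

no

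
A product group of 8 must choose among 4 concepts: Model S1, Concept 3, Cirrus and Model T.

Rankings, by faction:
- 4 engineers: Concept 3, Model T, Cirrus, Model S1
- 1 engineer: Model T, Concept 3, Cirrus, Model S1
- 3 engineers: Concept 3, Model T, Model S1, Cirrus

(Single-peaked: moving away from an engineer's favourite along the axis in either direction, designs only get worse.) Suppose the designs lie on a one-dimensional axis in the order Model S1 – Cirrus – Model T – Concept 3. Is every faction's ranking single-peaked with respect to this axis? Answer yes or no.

Axis positions: Model S1=1, Cirrus=2, Model T=3, Concept 3=4.
Faction 1 (peak Concept 3 at position 4): ranking walks positions 4-3-2-1, expanding outward from the peak — single-peaked.
Faction 2 (peak Model T at position 3): ranking walks positions 3-4-2-1, expanding outward from the peak — single-peaked.
Faction 3: ranking walks positions 4-3-1-2; Model S1 is ranked above Cirrus even though Cirrus lies between Model S1 and the peak Concept 3 on the axis — preferences dip and rise again. Not single-peaked.
Faction 3 violates single-peakedness, so the profile is not single-peaked on this axis.

no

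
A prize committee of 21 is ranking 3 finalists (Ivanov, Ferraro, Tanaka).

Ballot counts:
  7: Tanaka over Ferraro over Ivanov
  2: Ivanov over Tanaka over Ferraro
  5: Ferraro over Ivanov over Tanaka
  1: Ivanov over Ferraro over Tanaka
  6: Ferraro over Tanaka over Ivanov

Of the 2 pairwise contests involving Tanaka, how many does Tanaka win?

1

Tanaka against each rival (21 jurors):
Tanaka vs Ivanov: Tanaka is ranked higher on 7+6 = 13 ballots, Ivanov on 8. Tanaka wins 13–8.
Tanaka–Ferraro: Ferraro 12–9.
Tanaka beats Ivanov; loses to Ferraro — 1 pairwise win.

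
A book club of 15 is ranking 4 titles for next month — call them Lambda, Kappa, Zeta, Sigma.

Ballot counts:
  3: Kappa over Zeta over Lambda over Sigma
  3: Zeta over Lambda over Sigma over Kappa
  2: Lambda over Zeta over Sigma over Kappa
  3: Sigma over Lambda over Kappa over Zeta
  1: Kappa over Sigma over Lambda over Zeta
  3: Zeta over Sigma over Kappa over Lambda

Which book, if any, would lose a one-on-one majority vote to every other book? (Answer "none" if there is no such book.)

Kappa

Pairwise majorities:
Lambda vs Kappa: Lambda wins 8–7.
Lambda vs Zeta: 2+3+1 = 6 for Lambda, 9 for Zeta — Zeta by 9–6.
Lambda vs Sigma: Lambda wins 8–7.
Kappa–Zeta: Zeta 8–7.
Kappa vs Sigma: Kappa is ranked higher on 3+1 = 4 ballots, Sigma on 11. Sigma wins 11–4.
Zeta vs Sigma: 11 to 4, Zeta.
Only Kappa has no wins; Kappa is the Condorcet loser.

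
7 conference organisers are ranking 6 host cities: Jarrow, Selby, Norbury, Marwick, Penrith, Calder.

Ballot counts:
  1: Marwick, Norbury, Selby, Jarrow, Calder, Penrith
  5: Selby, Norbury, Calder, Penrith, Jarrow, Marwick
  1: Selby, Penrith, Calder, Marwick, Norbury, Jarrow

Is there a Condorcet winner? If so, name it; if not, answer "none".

Pairwise majorities:
Jarrow vs Selby: Jarrow is ranked higher on 0 ballots, Selby on 7. Selby wins 7–0.
Jarrow vs Norbury: 0 for Jarrow, 7 for Norbury — Norbury by 7–0.
Jarrow vs Marwick: Jarrow preferred on 5 ballots; Jarrow wins 5–2.
Jarrow vs Penrith: Jarrow is ranked higher on 1 ballot, Penrith on 6. Penrith wins 6–1.
Jarrow vs Calder: 1 for Jarrow, 6 for Calder — Calder by 6–1.
Selby vs Norbury: 6 to 1, Selby.
Selby vs Marwick: Selby preferred on 5+1 = 6 ballots; Selby wins 6–1.
Selby vs Penrith: 1+5+1 = 7 for Selby, 0 for Penrith — Selby by 7–0.
Selby vs Calder: Selby is ranked higher on 1+5+1 = 7 ballots, Calder on 0. Selby wins 7–0.
Norbury vs Marwick: Norbury is ranked higher on 5 ballots, Marwick on 2. Norbury wins 5–2.
Norbury vs Penrith: 6 to 1, Norbury.
Norbury vs Calder: Norbury is ranked higher on 1+5 = 6 ballots, Calder on 1. Norbury wins 6–1.
Marwick vs Penrith: 1 for Marwick, 6 for Penrith — Penrith by 6–1.
Marwick vs Calder: Marwick preferred on 1 ballot; Calder wins 6–1.
Penrith vs Calder: Penrith preferred on 1 ballot; Calder wins 6–1.
Selby defeats every rival head-to-head and is the Condorcet winner.

Selby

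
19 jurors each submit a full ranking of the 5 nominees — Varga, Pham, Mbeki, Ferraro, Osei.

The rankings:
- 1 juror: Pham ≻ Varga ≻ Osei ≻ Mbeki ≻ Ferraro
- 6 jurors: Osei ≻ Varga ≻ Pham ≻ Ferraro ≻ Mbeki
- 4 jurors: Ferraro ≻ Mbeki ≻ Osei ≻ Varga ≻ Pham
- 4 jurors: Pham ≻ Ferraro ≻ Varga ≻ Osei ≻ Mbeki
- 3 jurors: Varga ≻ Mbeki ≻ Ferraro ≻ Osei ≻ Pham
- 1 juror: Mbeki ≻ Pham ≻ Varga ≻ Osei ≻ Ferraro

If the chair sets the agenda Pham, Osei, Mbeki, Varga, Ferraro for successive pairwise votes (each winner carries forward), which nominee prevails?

Ferraro

Round 1: Pham vs Osei — 6–13, Osei advances.
Round 2: Osei vs Mbeki — 11–8, Osei advances.
Round 3: Osei vs Varga — 10–9, Osei advances.
Round 4: Osei vs Ferraro — 8–11, Ferraro advances.
Ferraro survives the agenda.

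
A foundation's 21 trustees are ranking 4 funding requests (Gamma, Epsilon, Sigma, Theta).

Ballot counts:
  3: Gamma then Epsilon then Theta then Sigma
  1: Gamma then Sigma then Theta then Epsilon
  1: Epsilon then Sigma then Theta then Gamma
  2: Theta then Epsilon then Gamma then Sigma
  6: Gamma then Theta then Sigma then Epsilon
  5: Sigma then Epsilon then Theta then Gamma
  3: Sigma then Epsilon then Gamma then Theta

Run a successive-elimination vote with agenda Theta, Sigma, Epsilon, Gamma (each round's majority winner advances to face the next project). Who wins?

Epsilon

Round 1: Theta vs Sigma — 11–10, Theta advances.
Round 2: Theta vs Epsilon — 9–12, Epsilon advances.
Round 3: Epsilon vs Gamma — 11–10, Epsilon advances.
Epsilon survives the agenda.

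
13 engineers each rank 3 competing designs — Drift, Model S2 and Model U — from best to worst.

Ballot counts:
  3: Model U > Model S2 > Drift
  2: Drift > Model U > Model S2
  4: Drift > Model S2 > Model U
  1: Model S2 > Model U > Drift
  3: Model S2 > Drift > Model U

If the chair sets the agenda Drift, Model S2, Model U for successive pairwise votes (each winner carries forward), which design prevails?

Model S2

Round 1: Drift vs Model S2 — 6–7, Model S2 advances.
Round 2: Model S2 vs Model U — 8–5, Model S2 advances.
The agenda winner is Model S2.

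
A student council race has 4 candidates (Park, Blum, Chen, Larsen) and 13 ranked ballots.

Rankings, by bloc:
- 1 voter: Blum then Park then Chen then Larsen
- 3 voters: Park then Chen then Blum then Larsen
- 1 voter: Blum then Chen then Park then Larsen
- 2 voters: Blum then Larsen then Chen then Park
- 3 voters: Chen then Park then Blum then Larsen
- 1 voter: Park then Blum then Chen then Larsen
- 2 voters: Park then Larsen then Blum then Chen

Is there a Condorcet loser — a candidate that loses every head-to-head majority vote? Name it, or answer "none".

Larsen

Pairwise majorities:
Park vs Blum: 3+3+1+2 = 9 for Park, 4 for Blum — Park by 9–4.
Park vs Chen: Park wins 7–6.
Park vs Larsen: Park, 11–2.
Blum–Chen: Blum 7–6.
Blum vs Larsen: Blum, 11–2.
Chen vs Larsen: 9 to 4, Chen.
Larsen loses to every other candidate — it is the Condorcet loser.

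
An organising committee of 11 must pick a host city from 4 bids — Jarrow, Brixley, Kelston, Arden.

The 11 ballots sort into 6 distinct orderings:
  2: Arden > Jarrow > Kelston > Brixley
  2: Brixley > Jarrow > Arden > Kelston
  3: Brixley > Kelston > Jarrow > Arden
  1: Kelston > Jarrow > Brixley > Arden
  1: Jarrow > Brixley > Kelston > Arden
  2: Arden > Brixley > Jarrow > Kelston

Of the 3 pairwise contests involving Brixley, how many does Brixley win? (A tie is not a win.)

3

Brixley against each rival (11 organisers):
Brixley vs Jarrow: Brixley wins 7–4.
Brixley vs Kelston: Brixley wins 8–3.
Brixley vs Arden: Brixley, 7–4.
Brixley beats Jarrow, Kelston, Arden — 3 pairwise wins.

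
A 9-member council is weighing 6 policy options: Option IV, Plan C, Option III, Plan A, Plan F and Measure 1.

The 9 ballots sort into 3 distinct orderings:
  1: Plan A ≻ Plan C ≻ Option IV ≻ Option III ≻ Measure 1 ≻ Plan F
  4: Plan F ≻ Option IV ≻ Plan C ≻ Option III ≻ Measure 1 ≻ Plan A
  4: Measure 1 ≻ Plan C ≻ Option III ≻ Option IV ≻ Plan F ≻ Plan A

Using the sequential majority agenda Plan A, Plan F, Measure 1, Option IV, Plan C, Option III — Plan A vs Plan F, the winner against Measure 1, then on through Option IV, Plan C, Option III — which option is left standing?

Plan C

Round 1: Plan A vs Plan F — 1–8, Plan F advances.
Round 2: Plan F vs Measure 1 — 4–5, Measure 1 advances.
Round 3: Measure 1 vs Option IV — 4–5, Option IV advances.
Round 4: Option IV vs Plan C — 4–5, Plan C advances.
Round 5: Plan C vs Option III — 9–0, Plan C advances.
Plan C survives the agenda.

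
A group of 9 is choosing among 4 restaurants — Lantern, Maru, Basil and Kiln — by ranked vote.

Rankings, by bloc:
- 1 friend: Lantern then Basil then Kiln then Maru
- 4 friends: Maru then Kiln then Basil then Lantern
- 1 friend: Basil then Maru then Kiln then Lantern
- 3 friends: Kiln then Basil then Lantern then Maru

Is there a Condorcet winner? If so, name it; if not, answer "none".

none

Pairwise majorities:
Lantern–Maru: Maru 5–4.
Lantern vs Basil: Basil, 8–1.
Lantern–Kiln: Kiln 8–1.
Maru vs Basil: Basil wins 5–4.
Maru vs Kiln: Maru wins 5–4.
Basil vs Kiln: Kiln wins 7–2.
Each restaurant drops at least one matchup (Lantern loses to Maru; Maru loses to Basil; Basil loses to Kiln; Kiln loses to Maru); the cycle Maru → Kiln → Basil → Maru rules out a Condorcet winner.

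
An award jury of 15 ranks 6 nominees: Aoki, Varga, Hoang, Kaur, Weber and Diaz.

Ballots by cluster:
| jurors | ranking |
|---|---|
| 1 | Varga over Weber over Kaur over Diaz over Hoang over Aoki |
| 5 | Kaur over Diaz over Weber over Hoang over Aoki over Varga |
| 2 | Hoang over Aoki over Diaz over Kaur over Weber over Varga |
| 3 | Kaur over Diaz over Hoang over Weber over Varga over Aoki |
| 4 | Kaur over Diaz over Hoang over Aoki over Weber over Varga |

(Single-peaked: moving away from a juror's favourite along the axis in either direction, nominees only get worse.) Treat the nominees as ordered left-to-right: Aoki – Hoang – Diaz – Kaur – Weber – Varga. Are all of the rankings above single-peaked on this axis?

Axis positions: Aoki=1, Hoang=2, Diaz=3, Kaur=4, Weber=5, Varga=6.
Cluster 1 (peak Varga at position 6): ranking walks positions 6-5-4-3-2-1, expanding outward from the peak — single-peaked.
Cluster 2 (peak Kaur at position 4): ranking walks positions 4-3-5-2-1-6, expanding outward from the peak — single-peaked.
Cluster 3 (peak Hoang at position 2): ranking walks positions 2-1-3-4-5-6, expanding outward from the peak — single-peaked.
Cluster 4 (peak Kaur at position 4): ranking walks positions 4-3-2-5-6-1, expanding outward from the peak — single-peaked.
Cluster 5 (peak Kaur at position 4): ranking walks positions 4-3-2-1-5-6, expanding outward from the peak — single-peaked.
Every ranking is single-peaked on this axis.

yes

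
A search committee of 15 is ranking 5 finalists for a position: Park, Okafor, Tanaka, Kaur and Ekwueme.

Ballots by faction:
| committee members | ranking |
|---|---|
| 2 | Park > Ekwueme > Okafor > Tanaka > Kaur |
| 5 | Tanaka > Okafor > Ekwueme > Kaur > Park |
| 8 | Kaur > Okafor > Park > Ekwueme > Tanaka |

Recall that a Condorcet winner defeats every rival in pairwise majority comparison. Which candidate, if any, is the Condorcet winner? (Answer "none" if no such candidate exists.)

Kaur

Pairwise majorities:
Park–Okafor: Okafor 13–2.
Park vs Tanaka: Park wins 10–5.
Park vs Kaur: Kaur, 13–2.
Park vs Ekwueme: Park, 10–5.
Okafor vs Tanaka: Okafor wins 10–5.
Okafor vs Kaur: Kaur, 8–7.
Okafor–Ekwueme: Okafor 13–2.
Tanaka–Kaur: Kaur 8–7.
Tanaka vs Ekwueme: Ekwueme, 10–5.
Kaur–Ekwueme: Kaur 8–7.
Kaur defeats every rival head-to-head and is the Condorcet winner.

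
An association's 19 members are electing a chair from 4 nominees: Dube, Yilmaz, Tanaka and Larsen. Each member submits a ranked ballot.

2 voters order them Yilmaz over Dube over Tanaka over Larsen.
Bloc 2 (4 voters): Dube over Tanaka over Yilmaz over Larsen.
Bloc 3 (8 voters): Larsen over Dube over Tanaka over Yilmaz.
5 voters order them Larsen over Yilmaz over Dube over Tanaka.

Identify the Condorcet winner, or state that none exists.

Larsen

Head-to-head results (19 voters):
Dube vs Yilmaz: Dube, 12–7.
Dube vs Tanaka: Dube, 19–0.
Dube vs Larsen: Larsen wins 13–6.
Yilmaz vs Tanaka: Tanaka, 12–7.
Yilmaz vs Larsen: Larsen wins 13–6.
Tanaka vs Larsen: Larsen, 13–6.
Larsen defeats every rival head-to-head and is the Condorcet winner.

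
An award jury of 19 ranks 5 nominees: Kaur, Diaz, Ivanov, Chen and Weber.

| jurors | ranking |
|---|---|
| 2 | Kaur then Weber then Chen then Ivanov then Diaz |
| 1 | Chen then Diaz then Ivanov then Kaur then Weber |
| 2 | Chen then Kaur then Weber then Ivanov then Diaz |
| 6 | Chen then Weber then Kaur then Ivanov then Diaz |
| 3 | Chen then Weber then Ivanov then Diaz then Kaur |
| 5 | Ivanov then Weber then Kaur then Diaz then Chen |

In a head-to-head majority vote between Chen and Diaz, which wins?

Ballots ranking Chen above Diaz: 2 + 1 + 2 + 6 + 3 = 14.
Ballots ranking Diaz above Chen: 19 − 14 = 5.
Chen wins the head-to-head 14–5.

Chen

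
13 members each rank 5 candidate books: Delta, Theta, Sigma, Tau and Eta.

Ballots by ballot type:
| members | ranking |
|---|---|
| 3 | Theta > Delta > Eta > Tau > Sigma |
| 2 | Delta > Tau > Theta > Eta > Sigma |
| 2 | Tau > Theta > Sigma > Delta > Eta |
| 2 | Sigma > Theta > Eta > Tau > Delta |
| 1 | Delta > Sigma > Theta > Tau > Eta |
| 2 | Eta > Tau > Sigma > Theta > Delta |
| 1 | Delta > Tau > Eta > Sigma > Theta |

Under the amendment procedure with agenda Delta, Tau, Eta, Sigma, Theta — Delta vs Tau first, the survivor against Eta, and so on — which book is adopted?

Theta

Round 1: Delta vs Tau — 7–6, Delta advances.
Round 2: Delta vs Eta — 9–4, Delta advances.
Round 3: Delta vs Sigma — 7–6, Delta advances.
Round 4: Delta vs Theta — 4–9, Theta advances.
The agenda winner is Theta.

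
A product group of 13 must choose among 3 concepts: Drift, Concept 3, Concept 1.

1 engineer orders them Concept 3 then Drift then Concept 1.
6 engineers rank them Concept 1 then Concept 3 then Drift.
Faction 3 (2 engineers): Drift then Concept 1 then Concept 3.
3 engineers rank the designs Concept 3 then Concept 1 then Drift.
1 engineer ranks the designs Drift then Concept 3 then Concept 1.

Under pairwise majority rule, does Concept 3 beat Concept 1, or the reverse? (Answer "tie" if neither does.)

Concept 1

Ballots ranking Concept 3 above Concept 1: 1 + 3 + 1 = 5.
Ballots ranking Concept 1 above Concept 3: 13 − 5 = 8.
Concept 1 wins the head-to-head 8–5.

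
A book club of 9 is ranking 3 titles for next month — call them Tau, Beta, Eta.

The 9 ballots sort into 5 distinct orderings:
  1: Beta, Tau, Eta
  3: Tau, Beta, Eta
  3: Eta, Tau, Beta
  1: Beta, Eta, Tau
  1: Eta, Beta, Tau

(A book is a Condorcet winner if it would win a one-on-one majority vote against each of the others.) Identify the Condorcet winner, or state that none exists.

none

Head-to-head results (9 members):
Tau vs Beta: Tau wins 6–3.
Tau vs Eta: Eta wins 5–4.
Beta vs Eta: Beta wins 5–4.
Every book loses at least once (Tau loses to Eta; Beta loses to Tau; Eta loses to Beta). The majority relation contains the cycle Tau > Beta > Eta > Tau, so there is no Condorcet winner.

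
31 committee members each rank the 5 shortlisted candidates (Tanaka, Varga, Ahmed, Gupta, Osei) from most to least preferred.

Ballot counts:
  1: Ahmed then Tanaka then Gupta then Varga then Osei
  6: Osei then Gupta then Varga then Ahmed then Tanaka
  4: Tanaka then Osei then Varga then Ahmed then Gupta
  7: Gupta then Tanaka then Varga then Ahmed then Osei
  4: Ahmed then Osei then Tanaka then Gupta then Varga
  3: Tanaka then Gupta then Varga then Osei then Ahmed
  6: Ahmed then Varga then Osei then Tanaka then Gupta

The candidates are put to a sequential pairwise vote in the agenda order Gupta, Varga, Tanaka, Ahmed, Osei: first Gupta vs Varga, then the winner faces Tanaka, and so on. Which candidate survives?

Round 1: Gupta vs Varga — 21–10, Gupta advances.
Round 2: Gupta vs Tanaka — 13–18, Tanaka advances.
Round 3: Tanaka vs Ahmed — 14–17, Ahmed advances.
Round 4: Ahmed vs Osei — 18–13, Ahmed advances.
The agenda winner is Ahmed.

Ahmed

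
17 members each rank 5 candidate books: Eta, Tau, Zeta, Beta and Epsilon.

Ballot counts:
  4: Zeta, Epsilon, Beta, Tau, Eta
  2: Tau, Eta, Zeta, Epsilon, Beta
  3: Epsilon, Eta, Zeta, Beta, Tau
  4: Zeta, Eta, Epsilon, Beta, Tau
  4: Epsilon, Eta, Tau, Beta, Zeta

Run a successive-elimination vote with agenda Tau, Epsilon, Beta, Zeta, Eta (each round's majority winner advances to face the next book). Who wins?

Eta

Round 1: Tau vs Epsilon — 2–15, Epsilon advances.
Round 2: Epsilon vs Beta — 17–0, Epsilon advances.
Round 3: Epsilon vs Zeta — 7–10, Zeta advances.
Round 4: Zeta vs Eta — 8–9, Eta advances.
The agenda winner is Eta.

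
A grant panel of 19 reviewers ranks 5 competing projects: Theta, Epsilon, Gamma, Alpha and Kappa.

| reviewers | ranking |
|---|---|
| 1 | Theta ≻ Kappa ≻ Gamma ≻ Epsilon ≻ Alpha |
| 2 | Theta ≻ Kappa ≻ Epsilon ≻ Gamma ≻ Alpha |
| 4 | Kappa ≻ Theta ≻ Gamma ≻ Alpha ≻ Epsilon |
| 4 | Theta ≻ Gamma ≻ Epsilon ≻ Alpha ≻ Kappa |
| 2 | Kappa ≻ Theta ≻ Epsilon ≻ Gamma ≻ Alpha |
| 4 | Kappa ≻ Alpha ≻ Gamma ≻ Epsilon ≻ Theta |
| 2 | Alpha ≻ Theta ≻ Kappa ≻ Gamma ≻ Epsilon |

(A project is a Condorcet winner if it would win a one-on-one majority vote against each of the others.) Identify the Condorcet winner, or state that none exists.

Kappa

Check each pair by majority over 19 ballots:
Theta vs Epsilon: 15 to 4, Theta.
Theta vs Gamma: Theta is ranked higher on 1+2+4+4+2+2 = 15 ballots, Gamma on 4. Theta wins 15–4.
Theta vs Alpha: Theta preferred on 1+2+4+4+2 = 13 ballots; Theta wins 13–6.
Theta vs Kappa: Theta preferred on 1+2+4+2 = 9 ballots; Kappa wins 10–9.
Epsilon vs Gamma: 4 to 15, Gamma.
Epsilon vs Alpha: Epsilon is ranked higher on 1+2+4+2 = 9 ballots, Alpha on 10. Alpha wins 10–9.
Epsilon vs Kappa: 4 to 15, Kappa.
Gamma vs Alpha: 13 to 6, Gamma.
Gamma vs Kappa: 4 for Gamma, 15 for Kappa — Kappa by 15–4.
Alpha vs Kappa: Alpha preferred on 4+2 = 6 ballots; Kappa wins 13–6.
Kappa beats each of Theta, Epsilon, Gamma, Alpha — Kappa is the Condorcet winner.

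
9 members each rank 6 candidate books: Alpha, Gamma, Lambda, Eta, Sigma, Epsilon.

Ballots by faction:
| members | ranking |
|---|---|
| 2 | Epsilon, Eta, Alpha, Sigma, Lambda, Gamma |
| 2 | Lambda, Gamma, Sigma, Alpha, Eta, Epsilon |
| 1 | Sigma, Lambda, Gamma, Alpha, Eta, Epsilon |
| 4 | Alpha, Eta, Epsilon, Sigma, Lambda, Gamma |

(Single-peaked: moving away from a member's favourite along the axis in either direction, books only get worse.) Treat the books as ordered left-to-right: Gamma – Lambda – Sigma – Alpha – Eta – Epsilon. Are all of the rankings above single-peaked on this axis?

yes

Axis positions: Gamma=1, Lambda=2, Sigma=3, Alpha=4, Eta=5, Epsilon=6.
Faction 1 (peak Epsilon at position 6): ranking walks positions 6-5-4-3-2-1, expanding outward from the peak — single-peaked.
Faction 2 (peak Lambda at position 2): ranking walks positions 2-1-3-4-5-6, expanding outward from the peak — single-peaked.
Faction 3 (peak Sigma at position 3): ranking walks positions 3-2-1-4-5-6, expanding outward from the peak — single-peaked.
Faction 4 (peak Alpha at position 4): ranking walks positions 4-5-6-3-2-1, expanding outward from the peak — single-peaked.
Every ranking is single-peaked on this axis.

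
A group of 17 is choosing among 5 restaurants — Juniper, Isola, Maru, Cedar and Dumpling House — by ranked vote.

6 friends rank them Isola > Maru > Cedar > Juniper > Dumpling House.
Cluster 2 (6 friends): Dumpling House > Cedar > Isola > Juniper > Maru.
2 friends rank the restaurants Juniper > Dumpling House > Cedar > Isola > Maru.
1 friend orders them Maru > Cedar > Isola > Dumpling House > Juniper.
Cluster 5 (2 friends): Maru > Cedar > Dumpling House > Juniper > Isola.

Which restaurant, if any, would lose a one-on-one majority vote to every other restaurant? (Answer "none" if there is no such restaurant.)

Pairwise majorities:
Juniper vs Isola: Isola wins 13–4.
Juniper vs Maru: 6+2 = 8 for Juniper, 9 for Maru — Maru by 9–8.
Juniper vs Cedar: Cedar wins 15–2.
Juniper vs Dumpling House: Dumpling House wins 9–8.
Isola vs Maru: Isola preferred on 6+6+2 = 14 ballots; Isola wins 14–3.
Isola vs Cedar: Cedar wins 11–6.
Isola vs Dumpling House: Dumpling House, 10–7.
Maru vs Cedar: Maru, 9–8.
Maru vs Dumpling House: Maru, 9–8.
Cedar vs Dumpling House: Cedar wins 9–8.
Juniper loses to every other restaurant — it is the Condorcet loser.

Juniper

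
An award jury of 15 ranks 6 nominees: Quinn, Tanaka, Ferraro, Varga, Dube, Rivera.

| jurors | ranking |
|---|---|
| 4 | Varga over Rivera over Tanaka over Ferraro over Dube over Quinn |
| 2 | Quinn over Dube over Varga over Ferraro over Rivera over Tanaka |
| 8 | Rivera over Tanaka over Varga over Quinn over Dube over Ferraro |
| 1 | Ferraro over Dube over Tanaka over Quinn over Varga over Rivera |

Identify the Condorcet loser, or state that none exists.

Ferraro

Head-to-head results (15 jurors):
Quinn vs Tanaka: Tanaka wins 13–2.
Quinn vs Ferraro: Quinn, 10–5.
Quinn vs Varga: Varga wins 12–3.
Quinn vs Dube: Quinn, 10–5.
Quinn vs Rivera: Quinn is ranked higher on 2+1 = 3 ballots, Rivera on 12. Rivera wins 12–3.
Tanaka vs Ferraro: Tanaka wins 12–3.
Tanaka–Varga: Tanaka 9–6.
Tanaka–Dube: Tanaka 12–3.
Tanaka vs Rivera: Tanaka preferred on 1 ballot; Rivera wins 14–1.
Ferraro vs Varga: Ferraro is ranked higher on 1 ballot, Varga on 14. Varga wins 14–1.
Ferraro vs Dube: Ferraro preferred on 4+1 = 5 ballots; Dube wins 10–5.
Ferraro vs Rivera: 3 to 12, Rivera.
Varga vs Dube: Varga is ranked higher on 4+8 = 12 ballots, Dube on 3. Varga wins 12–3.
Varga vs Rivera: Rivera wins 8–7.
Dube–Rivera: Rivera 12–3.
Only Ferraro has no wins; Ferraro is the Condorcet loser.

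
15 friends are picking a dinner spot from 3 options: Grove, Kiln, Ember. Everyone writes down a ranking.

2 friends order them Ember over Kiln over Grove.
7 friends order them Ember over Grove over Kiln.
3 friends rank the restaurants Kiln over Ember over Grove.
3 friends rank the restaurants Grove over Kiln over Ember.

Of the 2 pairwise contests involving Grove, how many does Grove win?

Grove against each rival (15 friends):
Grove–Kiln: Grove 10–5.
Grove vs Ember: 3 to 12, Ember.
Grove beats Kiln; loses to Ember — 1 pairwise win.

1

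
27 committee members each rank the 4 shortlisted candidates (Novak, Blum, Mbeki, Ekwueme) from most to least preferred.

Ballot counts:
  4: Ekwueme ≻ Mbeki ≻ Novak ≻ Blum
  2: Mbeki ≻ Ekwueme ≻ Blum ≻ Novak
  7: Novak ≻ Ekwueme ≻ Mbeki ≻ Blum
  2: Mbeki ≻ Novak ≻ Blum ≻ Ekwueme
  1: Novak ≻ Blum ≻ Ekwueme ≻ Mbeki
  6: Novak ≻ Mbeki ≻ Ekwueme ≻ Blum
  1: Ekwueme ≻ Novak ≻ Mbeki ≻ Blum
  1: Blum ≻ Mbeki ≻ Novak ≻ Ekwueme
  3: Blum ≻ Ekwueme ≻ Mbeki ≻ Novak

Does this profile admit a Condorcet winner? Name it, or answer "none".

Check each pair by majority over 27 ballots:
Novak–Blum: Novak 21–6.
Novak–Mbeki: Novak 15–12.
Novak–Ekwueme: Novak 17–10.
Blum–Mbeki: Mbeki 22–5.
Blum vs Ekwueme: Ekwueme, 20–7.
Mbeki–Ekwueme: Ekwueme 16–11.
Novak wins every pairwise contest, so Novak is the Condorcet winner.

Novak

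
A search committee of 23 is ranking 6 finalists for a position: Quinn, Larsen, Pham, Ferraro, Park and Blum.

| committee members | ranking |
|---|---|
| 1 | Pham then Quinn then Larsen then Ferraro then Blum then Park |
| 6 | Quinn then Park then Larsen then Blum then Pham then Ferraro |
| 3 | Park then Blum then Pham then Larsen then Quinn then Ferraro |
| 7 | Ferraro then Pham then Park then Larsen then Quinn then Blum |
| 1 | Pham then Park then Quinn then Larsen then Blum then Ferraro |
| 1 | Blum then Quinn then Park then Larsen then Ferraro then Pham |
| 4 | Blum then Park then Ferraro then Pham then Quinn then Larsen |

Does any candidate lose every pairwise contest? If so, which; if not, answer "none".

none

Pairwise majorities:
Quinn vs Larsen: Quinn is ranked higher on 1+6+1+1+4 = 13 ballots, Larsen on 10. Quinn wins 13–10.
Quinn vs Pham: 7 to 16, Pham.
Quinn vs Ferraro: Quinn, 12–11.
Quinn vs Park: Park, 15–8.
Quinn vs Blum: Quinn wins 15–8.
Larsen vs Pham: Pham wins 16–7.
Larsen vs Ferraro: Larsen wins 12–11.
Larsen vs Park: Larsen is ranked higher on 1 ballot, Park on 22. Park wins 22–1.
Larsen vs Blum: Larsen is ranked higher on 1+6+7+1 = 15 ballots, Blum on 8. Larsen wins 15–8.
Pham vs Ferraro: 11 to 12, Ferraro.
Pham–Park: Park 14–9.
Pham vs Blum: Blum, 14–9.
Ferraro vs Park: 1+7 = 8 for Ferraro, 15 for Park — Park by 15–8.
Ferraro–Blum: Blum 15–8.
Park vs Blum: Park, 17–6.
Every candidate wins at least one matchup (Quinn beats Larsen; Larsen beats Ferraro; Pham beats Quinn; Ferraro beats Pham; Park beats Quinn; Blum beats Pham), so there is no Condorcet loser.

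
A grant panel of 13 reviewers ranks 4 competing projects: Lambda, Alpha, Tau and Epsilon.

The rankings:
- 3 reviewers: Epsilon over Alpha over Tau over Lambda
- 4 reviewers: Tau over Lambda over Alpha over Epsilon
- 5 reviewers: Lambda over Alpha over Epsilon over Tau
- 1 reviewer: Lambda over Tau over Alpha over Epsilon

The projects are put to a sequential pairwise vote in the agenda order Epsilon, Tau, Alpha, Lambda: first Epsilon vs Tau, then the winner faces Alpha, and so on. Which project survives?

Lambda

Round 1: Epsilon vs Tau — 8–5, Epsilon advances.
Round 2: Epsilon vs Alpha — 3–10, Alpha advances.
Round 3: Alpha vs Lambda — 3–10, Lambda advances.
The agenda winner is Lambda.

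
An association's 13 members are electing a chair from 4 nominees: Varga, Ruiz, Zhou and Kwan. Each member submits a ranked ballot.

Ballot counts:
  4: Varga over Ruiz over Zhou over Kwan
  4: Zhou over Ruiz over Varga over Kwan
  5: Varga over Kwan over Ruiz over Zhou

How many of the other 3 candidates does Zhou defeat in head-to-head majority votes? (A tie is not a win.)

Zhou against each rival (13 voters):
Zhou vs Varga: Varga wins 9–4.
Zhou vs Ruiz: Ruiz, 9–4.
Zhou vs Kwan: Zhou is ranked higher on 4+4 = 8 ballots, Kwan on 5. Zhou wins 8–5.
Zhou beats Kwan; loses to Varga, Ruiz — 1 pairwise win.

1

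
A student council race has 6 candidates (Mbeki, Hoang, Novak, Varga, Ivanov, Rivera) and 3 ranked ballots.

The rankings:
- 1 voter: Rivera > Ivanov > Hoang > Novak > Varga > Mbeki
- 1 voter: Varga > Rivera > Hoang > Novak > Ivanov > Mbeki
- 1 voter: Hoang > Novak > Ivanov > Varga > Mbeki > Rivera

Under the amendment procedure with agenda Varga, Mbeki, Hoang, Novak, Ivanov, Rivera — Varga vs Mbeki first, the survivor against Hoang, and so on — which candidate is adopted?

Round 1: Varga vs Mbeki — 3–0, Varga advances.
Round 2: Varga vs Hoang — 1–2, Hoang advances.
Round 3: Hoang vs Novak — 3–0, Hoang advances.
Round 4: Hoang vs Ivanov — 2–1, Hoang advances.
Round 5: Hoang vs Rivera — 1–2, Rivera advances.
Rivera survives the agenda.

Rivera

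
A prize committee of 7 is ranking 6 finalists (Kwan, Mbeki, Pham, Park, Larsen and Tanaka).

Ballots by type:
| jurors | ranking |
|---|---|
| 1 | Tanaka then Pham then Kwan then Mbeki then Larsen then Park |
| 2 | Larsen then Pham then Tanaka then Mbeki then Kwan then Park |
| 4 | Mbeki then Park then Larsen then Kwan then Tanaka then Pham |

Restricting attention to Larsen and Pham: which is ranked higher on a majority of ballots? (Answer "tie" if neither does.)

Larsen

Ballots ranking Larsen above Pham: 2 + 4 = 6.
Ballots ranking Pham above Larsen: 7 − 6 = 1.
Larsen wins the head-to-head 6–1.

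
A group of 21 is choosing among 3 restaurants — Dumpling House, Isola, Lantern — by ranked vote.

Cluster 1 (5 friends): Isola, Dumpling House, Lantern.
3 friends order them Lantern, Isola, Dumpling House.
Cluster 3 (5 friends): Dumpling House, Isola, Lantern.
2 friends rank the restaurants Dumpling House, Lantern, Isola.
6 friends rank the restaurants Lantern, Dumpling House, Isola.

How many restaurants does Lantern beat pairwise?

1

Lantern against each rival (21 friends):
Lantern vs Dumpling House: Lantern is ranked higher on 3+6 = 9 ballots, Dumpling House on 12. Dumpling House wins 12–9.
Lantern vs Isola: 3+2+6 = 11 for Lantern, 10 for Isola — Lantern by 11–10.
Lantern beats Isola; loses to Dumpling House — 1 pairwise win.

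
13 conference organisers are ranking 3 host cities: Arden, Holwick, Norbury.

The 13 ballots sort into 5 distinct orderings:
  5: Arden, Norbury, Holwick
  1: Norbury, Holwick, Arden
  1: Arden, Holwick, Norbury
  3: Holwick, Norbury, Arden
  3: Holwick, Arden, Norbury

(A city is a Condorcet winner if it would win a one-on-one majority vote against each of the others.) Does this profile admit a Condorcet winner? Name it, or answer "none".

Check each pair by majority over 13 ballots:
Arden vs Holwick: Holwick, 7–6.
Arden vs Norbury: 5+1+3 = 9 for Arden, 4 for Norbury — Arden by 9–4.
Holwick vs Norbury: Holwick, 7–6.
Holwick wins every pairwise contest, so Holwick is the Condorcet winner.

Holwick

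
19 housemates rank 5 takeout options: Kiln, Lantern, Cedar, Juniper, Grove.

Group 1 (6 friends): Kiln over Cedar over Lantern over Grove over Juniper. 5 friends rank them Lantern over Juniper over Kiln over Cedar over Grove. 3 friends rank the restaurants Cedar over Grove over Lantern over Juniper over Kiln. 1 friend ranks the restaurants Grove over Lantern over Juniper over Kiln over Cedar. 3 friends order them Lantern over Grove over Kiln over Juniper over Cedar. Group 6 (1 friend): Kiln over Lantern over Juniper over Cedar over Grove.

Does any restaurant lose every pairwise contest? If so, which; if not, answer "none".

Pairwise majorities:
Kiln vs Lantern: Lantern, 12–7.
Kiln vs Cedar: Kiln, 16–3.
Kiln–Juniper: Kiln 10–9.
Kiln vs Grove: Kiln, 12–7.
Lantern vs Cedar: 5+1+3+1 = 10 for Lantern, 9 for Cedar — Lantern by 10–9.
Lantern vs Juniper: 19 to 0, Lantern.
Lantern vs Grove: Lantern, 15–4.
Cedar vs Juniper: 9 to 10, Juniper.
Cedar vs Grove: 15 to 4, Cedar.
Juniper vs Grove: Grove, 13–6.
Every restaurant wins at least one matchup (Kiln beats Cedar; Lantern beats Kiln; Cedar beats Grove; Juniper beats Cedar; Grove beats Juniper), so there is no Condorcet loser.

none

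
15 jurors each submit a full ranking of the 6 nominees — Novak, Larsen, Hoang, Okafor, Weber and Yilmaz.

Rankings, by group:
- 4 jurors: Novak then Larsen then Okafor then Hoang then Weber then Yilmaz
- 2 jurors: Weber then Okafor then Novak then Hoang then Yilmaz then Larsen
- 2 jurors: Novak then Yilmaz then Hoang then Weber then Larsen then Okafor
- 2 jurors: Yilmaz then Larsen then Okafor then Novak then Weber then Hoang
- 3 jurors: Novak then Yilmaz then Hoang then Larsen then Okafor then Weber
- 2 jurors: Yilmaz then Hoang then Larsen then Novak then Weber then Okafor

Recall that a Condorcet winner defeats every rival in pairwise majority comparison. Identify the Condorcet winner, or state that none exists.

Novak

Head-to-head results (15 jurors):
Novak vs Larsen: Novak wins 11–4.
Novak vs Hoang: Novak, 13–2.
Novak vs Okafor: Novak wins 11–4.
Novak vs Weber: Novak wins 13–2.
Novak vs Yilmaz: Novak, 11–4.
Larsen–Hoang: Hoang 9–6.
Larsen vs Okafor: Larsen wins 13–2.
Larsen vs Weber: Larsen wins 11–4.
Larsen vs Yilmaz: Yilmaz wins 11–4.
Hoang–Okafor: Okafor 8–7.
Hoang–Weber: Hoang 11–4.
Hoang–Yilmaz: Yilmaz 9–6.
Okafor–Weber: Okafor 9–6.
Okafor–Yilmaz: Yilmaz 9–6.
Weber vs Yilmaz: Yilmaz wins 9–6.
Novak beats each of Larsen, Hoang, Okafor, Weber, Yilmaz — Novak is the Condorcet winner.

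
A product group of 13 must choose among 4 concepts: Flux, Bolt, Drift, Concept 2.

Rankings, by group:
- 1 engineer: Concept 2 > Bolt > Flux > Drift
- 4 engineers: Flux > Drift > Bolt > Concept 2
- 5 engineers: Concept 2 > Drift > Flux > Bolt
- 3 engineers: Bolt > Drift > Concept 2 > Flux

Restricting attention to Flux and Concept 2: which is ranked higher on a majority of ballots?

Concept 2

Ballots ranking Flux above Concept 2: 4.
Ballots ranking Concept 2 above Flux: 13 − 4 = 9.
Concept 2 wins the head-to-head 9–4.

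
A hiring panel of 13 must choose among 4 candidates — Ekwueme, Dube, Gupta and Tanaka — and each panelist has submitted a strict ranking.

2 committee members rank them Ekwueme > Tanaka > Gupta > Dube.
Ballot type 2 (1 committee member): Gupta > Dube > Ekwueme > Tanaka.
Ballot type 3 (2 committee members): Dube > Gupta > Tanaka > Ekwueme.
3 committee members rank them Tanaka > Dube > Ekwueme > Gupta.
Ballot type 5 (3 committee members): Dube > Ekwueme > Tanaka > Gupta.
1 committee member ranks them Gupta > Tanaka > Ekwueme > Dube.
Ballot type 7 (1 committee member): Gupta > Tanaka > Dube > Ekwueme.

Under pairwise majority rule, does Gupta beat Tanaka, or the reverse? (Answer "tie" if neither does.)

Ballots ranking Gupta above Tanaka: 1 + 2 + 1 + 1 = 5.
Ballots ranking Tanaka above Gupta: 13 − 5 = 8.
Tanaka wins the head-to-head 8–5.

Tanaka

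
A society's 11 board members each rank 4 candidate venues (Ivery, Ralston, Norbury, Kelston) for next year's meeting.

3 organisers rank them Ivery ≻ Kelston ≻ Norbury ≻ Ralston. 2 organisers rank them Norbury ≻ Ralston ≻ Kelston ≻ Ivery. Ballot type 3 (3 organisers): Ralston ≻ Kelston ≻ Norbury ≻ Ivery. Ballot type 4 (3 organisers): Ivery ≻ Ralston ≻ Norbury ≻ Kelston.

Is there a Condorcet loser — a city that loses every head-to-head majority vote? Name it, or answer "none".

Norbury

Pairwise majorities:
Ivery vs Ralston: 3+3 = 6 for Ivery, 5 for Ralston — Ivery by 6–5.
Ivery–Norbury: Ivery 6–5.
Ivery vs Kelston: Ivery is ranked higher on 3+3 = 6 ballots, Kelston on 5. Ivery wins 6–5.
Ralston vs Norbury: Ralston preferred on 3+3 = 6 ballots; Ralston wins 6–5.
Ralston vs Kelston: 2+3+3 = 8 for Ralston, 3 for Kelston — Ralston by 8–3.
Norbury vs Kelston: Kelston wins 6–5.
Only Norbury has no wins; Norbury is the Condorcet loser.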